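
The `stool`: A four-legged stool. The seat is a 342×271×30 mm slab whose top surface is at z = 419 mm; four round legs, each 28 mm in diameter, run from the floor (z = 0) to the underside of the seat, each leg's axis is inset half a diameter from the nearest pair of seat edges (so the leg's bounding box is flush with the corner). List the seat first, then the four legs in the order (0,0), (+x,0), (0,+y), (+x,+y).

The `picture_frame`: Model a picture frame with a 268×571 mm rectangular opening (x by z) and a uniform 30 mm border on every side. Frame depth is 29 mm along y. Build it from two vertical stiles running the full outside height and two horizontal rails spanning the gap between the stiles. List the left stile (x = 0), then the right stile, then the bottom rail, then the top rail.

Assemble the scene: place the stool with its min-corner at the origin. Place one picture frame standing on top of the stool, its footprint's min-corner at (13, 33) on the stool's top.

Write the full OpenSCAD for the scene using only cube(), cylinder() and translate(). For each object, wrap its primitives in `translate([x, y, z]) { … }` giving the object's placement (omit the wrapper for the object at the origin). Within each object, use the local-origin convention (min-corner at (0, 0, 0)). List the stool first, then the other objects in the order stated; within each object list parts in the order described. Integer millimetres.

translate([0, 0, 389]) cube([342, 271, 30]);
translate([14, 14, 0]) cylinder(h = 389, r = 14);
translate([328, 14, 0]) cylinder(h = 389, r = 14);
translate([14, 257, 0]) cylinder(h = 389, r = 14);
translate([328, 257, 0]) cylinder(h = 389, r = 14);
translate([13, 33, 419]) {
  cube([30, 29, 631]);
  translate([298, 0, 0]) cube([30, 29, 631]);
  translate([30, 0, 0]) cube([268, 29, 30]);
  translate([30, 0, 601]) cube([268, 29, 30]);
}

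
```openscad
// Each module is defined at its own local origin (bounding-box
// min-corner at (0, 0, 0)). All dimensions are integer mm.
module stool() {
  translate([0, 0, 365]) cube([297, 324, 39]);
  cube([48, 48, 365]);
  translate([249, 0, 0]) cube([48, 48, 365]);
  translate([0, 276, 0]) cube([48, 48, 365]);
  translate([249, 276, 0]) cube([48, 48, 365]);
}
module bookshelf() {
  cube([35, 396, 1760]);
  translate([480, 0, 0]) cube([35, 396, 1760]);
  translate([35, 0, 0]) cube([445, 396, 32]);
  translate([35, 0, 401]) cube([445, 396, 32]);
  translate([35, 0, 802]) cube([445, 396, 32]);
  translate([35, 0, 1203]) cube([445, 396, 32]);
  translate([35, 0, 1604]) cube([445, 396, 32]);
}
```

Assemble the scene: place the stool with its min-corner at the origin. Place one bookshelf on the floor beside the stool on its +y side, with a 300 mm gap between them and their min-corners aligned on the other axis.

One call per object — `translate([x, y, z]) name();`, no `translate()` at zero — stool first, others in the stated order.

stool();
translate([0, 624, 0]) bookshelf();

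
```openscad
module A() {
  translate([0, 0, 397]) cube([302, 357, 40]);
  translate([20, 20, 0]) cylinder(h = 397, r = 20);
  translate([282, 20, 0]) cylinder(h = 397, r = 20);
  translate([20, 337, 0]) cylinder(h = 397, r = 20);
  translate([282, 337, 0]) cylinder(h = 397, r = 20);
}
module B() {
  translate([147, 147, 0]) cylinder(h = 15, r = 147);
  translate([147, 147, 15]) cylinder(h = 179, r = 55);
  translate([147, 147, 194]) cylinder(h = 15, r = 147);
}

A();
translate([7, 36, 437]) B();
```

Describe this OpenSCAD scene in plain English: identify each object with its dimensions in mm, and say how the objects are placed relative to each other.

A is a simple wooden stool: a rectangular seat 302 mm (x) by 357 mm (y), 40 mm thick, top face at z = 437 mm, on four round legs, each 40 mm in diameter. The legs rest on z = 0, each leg's axis is inset half a diameter from the nearest pair of seat edges (so the leg's bounding box is flush with the corner).

B is a spool: two coaxial disc flanges of radius 147 mm and thickness 15 mm, joined by a core cylinder of radius 55 mm and height 179 mm. The lower flange rests on z = 0 and the three cylinders share a vertical axis.

The spool is on top of the stool.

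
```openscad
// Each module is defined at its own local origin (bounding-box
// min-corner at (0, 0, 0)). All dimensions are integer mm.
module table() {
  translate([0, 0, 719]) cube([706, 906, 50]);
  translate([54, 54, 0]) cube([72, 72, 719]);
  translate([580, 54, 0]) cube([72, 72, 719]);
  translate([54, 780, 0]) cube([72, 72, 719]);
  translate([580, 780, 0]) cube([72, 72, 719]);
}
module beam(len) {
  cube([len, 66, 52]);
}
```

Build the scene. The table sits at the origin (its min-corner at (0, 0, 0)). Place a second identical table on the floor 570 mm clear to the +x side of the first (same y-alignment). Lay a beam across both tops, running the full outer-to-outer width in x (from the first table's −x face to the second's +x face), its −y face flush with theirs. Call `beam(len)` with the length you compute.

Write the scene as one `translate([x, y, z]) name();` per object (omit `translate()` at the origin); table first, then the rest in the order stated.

table();
translate([1276, 0, 0]) table();
translate([0, 0, 769]) beam(1982);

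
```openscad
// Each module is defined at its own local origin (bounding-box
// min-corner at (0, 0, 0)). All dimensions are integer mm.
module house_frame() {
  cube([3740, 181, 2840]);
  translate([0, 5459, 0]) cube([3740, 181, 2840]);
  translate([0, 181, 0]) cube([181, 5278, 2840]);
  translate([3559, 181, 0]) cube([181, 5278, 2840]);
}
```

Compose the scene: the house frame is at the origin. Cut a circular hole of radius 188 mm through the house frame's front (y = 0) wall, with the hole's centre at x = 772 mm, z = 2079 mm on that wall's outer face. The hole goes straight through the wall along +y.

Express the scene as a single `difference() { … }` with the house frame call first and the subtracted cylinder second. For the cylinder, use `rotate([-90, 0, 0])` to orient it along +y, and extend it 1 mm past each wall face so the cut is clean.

difference() {
  house_frame();
  translate([772, -1, 2079]) rotate([-90, 0, 0]) cylinder(h = 183, r = 188);
}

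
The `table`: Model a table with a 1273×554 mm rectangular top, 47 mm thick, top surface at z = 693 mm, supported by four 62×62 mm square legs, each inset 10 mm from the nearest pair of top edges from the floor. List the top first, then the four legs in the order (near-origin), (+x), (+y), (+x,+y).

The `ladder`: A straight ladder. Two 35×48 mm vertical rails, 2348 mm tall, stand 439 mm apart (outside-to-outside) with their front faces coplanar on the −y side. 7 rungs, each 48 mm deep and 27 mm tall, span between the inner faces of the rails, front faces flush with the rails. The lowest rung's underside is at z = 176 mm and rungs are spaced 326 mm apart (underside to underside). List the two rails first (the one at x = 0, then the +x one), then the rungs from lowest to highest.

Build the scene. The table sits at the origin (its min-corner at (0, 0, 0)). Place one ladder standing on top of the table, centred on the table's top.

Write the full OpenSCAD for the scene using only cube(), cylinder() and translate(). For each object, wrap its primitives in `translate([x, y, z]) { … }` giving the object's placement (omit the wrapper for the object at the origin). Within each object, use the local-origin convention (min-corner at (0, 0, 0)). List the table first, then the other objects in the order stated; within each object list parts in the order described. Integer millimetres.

translate([0, 0, 646]) cube([1273, 554, 47]);
translate([10, 10, 0]) cube([62, 62, 646]);
translate([1201, 10, 0]) cube([62, 62, 646]);
translate([10, 482, 0]) cube([62, 62, 646]);
translate([1201, 482, 0]) cube([62, 62, 646]);
translate([417, 253, 693]) {
  cube([35, 48, 2348]);
  translate([404, 0, 0]) cube([35, 48, 2348]);
  translate([35, 0, 176]) cube([369, 48, 27]);
  translate([35, 0, 502]) cube([369, 48, 27]);
  translate([35, 0, 828]) cube([369, 48, 27]);
  translate([35, 0, 1154]) cube([369, 48, 27]);
  translate([35, 0, 1480]) cube([369, 48, 27]);
  translate([35, 0, 1806]) cube([369, 48, 27]);
  translate([35, 0, 2132]) cube([369, 48, 27]);
}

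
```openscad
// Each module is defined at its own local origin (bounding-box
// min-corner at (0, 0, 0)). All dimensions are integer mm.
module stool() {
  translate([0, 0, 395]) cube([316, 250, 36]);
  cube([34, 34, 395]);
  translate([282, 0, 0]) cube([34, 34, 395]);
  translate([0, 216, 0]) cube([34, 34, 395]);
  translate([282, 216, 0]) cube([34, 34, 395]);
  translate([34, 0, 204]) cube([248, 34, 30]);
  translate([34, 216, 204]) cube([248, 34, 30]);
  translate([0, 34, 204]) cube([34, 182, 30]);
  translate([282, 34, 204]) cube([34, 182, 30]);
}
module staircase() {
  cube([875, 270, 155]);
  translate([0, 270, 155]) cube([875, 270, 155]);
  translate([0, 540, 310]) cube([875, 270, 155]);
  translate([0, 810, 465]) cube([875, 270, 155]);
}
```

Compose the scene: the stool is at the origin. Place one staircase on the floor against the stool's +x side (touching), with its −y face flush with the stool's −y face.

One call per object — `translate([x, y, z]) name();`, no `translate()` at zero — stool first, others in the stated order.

stool();
translate([316, 0, 0]) staircase();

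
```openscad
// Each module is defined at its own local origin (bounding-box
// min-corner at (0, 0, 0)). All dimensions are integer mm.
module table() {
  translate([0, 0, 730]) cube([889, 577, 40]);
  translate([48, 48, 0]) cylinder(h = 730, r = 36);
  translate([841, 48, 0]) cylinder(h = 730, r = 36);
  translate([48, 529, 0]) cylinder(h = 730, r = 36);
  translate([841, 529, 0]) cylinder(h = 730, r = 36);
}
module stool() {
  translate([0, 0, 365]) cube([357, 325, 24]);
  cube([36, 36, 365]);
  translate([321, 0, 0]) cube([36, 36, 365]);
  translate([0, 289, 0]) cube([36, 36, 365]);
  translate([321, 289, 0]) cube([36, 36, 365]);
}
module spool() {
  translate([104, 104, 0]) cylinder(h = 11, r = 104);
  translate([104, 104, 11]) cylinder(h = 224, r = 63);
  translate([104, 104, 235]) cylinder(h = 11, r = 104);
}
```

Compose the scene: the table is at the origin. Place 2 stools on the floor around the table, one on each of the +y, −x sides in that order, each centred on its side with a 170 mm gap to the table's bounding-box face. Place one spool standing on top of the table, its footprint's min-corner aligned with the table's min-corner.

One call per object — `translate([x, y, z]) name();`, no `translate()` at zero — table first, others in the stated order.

table();
translate([266, 747, 0]) stool();
translate([-527, 126, 0]) stool();
translate([0, 0, 770]) spool();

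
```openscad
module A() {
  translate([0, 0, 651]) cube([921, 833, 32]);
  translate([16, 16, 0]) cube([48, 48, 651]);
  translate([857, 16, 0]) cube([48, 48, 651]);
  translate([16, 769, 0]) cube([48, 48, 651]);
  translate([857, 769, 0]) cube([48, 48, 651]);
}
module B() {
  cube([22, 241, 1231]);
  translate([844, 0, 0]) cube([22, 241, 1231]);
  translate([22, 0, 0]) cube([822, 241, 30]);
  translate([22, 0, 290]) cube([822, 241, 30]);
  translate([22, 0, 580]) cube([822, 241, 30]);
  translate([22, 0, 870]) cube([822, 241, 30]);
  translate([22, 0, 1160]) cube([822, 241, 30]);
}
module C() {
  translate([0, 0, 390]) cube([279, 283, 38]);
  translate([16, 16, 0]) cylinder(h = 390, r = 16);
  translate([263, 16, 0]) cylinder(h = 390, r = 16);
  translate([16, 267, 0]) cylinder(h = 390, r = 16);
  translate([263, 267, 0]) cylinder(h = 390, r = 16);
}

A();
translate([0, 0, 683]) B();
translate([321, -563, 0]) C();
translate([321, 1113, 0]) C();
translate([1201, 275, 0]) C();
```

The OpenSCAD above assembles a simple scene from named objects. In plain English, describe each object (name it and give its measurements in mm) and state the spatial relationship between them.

A is a table with a 921×833 mm rectangular top, 32 mm thick, top surface at z = 683 mm, supported by four 48×48 mm square legs, each inset 16 mm from the nearest pair of top edges, running from the floor.

B is a bookshelf 866 mm wide overall, 241 mm deep and 1231 mm tall. The two sides are 22 mm thick vertical panels. 5 horizontal shelves of 30 mm thickness span between the inner faces of the sides; the lowest shelf sits on the floor and shelves are stacked with a clear vertical gap of 260 mm between each pair.

C is a four-legged stool. The seat is 279×283 mm, 38 mm thick, top at z = 428 mm. It stands on four round legs, each 32 mm in diameter, from z = 0 to the seat underside, each leg's axis is inset half a diameter from the nearest pair of seat edges (so the leg's bounding box is flush with the corner).

The bookshelf is on top of the table. Three stools sit around the table at the −y, +y, +x sides.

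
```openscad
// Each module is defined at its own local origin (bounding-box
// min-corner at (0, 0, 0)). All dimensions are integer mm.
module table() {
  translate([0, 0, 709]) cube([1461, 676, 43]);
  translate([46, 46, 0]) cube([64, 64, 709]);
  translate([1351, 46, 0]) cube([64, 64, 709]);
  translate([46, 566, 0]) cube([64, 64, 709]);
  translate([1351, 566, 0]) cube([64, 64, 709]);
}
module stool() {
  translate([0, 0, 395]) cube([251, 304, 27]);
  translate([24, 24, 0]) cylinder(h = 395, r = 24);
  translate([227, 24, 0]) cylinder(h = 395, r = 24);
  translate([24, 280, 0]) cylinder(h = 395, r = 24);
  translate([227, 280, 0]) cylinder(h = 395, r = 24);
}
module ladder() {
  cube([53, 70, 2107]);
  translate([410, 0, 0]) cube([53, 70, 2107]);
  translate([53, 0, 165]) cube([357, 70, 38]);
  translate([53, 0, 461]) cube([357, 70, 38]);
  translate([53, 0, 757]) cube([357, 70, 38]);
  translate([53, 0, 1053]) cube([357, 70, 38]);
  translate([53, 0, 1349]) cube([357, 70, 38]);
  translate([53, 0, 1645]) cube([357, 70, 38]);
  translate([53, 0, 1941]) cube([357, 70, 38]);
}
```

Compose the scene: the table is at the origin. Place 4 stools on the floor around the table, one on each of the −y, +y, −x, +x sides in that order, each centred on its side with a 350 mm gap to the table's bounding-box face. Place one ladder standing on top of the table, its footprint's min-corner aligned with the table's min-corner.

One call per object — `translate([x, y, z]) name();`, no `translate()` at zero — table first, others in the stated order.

table();
translate([605, -654, 0]) stool();
translate([605, 1026, 0]) stool();
translate([-601, 186, 0]) stool();
translate([1811, 186, 0]) stool();
translate([0, 0, 752]) ladder();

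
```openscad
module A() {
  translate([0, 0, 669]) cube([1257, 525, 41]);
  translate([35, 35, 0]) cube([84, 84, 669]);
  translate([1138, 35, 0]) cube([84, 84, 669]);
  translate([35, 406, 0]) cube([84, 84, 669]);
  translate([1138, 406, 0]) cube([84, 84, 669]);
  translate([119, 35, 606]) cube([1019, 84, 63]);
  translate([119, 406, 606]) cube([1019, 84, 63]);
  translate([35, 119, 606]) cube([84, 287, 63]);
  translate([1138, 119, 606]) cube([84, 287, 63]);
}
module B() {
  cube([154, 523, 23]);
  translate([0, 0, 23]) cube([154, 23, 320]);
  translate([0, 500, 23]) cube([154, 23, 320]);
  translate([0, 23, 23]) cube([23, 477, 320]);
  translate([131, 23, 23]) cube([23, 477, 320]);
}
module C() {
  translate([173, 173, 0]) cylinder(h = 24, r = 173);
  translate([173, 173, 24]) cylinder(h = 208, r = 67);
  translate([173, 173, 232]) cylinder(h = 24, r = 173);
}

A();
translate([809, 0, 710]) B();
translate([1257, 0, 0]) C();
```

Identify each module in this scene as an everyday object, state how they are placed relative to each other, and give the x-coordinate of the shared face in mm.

A is a table. B is an open box. C is a spool. The open box is on top of the table. The spool is against the table's +x side, with their −y faces flush. The x-coordinate of the shared face is 1257 mm.

The table's +x face and the spool's −x face are both at x = 1257 mm.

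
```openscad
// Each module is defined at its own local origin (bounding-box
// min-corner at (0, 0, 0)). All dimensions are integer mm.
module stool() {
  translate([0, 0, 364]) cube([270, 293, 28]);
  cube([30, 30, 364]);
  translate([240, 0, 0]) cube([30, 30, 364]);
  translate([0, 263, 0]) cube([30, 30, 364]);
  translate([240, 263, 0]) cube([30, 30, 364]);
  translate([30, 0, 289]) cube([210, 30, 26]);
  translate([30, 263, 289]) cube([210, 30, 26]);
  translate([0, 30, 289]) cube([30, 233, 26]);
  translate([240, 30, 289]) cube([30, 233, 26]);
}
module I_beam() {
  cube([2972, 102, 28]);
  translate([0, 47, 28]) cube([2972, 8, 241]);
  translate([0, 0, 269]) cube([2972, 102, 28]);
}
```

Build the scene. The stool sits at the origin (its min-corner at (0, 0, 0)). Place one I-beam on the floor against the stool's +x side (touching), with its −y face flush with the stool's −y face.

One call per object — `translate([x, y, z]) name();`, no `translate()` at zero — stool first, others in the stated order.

stool();
translate([270, 0, 0]) I_beam();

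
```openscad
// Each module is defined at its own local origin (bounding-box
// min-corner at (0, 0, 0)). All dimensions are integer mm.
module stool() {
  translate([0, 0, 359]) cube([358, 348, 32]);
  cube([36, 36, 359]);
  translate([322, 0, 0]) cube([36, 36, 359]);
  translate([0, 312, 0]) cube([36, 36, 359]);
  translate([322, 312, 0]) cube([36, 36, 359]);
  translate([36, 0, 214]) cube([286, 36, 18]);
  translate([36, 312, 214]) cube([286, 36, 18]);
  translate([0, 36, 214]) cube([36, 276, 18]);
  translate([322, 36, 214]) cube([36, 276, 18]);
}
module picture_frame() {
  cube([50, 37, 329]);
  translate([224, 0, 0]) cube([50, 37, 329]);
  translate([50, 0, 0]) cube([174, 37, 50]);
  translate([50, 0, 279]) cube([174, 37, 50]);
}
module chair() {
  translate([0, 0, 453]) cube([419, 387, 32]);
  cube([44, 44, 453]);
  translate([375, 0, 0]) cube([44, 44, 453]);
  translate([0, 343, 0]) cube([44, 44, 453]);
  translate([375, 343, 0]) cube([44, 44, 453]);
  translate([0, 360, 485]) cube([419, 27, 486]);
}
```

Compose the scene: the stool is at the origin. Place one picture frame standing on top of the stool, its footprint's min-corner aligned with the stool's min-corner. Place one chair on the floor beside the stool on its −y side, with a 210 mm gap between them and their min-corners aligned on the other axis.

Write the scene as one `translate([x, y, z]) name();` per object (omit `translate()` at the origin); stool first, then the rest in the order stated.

stool();
translate([0, 0, 391]) picture_frame();
translate([0, -597, 0]) chair();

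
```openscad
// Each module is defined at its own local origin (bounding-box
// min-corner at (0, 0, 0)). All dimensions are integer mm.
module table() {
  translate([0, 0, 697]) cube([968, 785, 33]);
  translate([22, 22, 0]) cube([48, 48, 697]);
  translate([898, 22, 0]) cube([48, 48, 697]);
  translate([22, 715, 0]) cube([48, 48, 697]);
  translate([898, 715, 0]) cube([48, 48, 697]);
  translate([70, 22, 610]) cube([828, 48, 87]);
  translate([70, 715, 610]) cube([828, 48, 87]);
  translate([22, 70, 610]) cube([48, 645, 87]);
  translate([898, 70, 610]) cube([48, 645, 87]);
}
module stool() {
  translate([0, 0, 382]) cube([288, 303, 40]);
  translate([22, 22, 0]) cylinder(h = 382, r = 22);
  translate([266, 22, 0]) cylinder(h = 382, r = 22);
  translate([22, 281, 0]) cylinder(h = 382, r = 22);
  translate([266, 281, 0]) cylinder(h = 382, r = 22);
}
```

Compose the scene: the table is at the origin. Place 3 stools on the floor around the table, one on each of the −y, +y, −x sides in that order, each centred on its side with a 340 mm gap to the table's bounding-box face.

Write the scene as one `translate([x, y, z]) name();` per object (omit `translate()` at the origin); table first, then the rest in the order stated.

table();
translate([340, -643, 0]) stool();
translate([340, 1125, 0]) stool();
translate([-628, 241, 0]) stool();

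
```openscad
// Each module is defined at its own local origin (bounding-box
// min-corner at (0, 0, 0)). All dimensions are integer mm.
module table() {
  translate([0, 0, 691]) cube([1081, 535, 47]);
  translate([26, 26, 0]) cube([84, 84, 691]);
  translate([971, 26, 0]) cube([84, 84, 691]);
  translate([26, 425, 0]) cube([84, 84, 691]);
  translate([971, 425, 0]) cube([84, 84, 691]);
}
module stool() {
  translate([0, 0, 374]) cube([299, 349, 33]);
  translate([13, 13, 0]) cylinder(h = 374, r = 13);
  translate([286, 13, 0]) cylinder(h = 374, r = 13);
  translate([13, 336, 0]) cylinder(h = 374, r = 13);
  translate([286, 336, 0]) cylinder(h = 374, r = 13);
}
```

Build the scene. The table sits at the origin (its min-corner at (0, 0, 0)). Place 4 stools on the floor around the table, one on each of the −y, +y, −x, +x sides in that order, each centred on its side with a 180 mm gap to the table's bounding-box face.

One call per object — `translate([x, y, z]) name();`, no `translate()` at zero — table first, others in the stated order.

table();
translate([391, -529, 0]) stool();
translate([391, 715, 0]) stool();
translate([-479, 93, 0]) stool();
translate([1261, 93, 0]) stool();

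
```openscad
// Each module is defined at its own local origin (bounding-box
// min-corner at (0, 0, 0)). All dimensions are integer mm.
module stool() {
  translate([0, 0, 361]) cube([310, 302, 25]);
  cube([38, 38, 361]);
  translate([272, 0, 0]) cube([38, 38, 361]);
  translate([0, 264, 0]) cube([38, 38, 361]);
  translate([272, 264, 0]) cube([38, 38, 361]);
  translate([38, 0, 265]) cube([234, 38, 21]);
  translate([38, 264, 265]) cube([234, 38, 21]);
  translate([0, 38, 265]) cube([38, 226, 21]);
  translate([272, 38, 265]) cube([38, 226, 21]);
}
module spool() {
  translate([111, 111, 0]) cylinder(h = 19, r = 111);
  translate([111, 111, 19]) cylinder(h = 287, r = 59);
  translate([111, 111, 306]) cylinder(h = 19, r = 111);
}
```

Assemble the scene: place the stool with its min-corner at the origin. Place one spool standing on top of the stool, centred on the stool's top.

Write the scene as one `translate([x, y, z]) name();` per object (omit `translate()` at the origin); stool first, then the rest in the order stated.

stool();
translate([44, 40, 386]) spool();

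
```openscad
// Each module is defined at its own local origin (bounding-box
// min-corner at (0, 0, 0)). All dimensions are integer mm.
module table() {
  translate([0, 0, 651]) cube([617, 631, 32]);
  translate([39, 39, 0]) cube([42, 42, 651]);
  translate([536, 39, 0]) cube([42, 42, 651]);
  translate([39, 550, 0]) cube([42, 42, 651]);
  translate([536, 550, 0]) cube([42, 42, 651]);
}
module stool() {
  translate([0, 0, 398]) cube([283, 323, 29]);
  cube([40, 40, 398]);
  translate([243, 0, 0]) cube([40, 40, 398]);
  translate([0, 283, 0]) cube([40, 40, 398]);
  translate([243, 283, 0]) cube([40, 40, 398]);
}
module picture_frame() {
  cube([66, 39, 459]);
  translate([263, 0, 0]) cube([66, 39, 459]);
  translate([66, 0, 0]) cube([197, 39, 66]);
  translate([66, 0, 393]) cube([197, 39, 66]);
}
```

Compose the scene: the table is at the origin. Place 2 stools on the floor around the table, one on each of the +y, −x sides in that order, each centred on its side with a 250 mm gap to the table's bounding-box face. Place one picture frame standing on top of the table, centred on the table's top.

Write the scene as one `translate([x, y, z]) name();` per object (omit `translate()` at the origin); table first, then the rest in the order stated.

table();
translate([167, 881, 0]) stool();
translate([-533, 154, 0]) stool();
translate([144, 296, 683]) picture_frame();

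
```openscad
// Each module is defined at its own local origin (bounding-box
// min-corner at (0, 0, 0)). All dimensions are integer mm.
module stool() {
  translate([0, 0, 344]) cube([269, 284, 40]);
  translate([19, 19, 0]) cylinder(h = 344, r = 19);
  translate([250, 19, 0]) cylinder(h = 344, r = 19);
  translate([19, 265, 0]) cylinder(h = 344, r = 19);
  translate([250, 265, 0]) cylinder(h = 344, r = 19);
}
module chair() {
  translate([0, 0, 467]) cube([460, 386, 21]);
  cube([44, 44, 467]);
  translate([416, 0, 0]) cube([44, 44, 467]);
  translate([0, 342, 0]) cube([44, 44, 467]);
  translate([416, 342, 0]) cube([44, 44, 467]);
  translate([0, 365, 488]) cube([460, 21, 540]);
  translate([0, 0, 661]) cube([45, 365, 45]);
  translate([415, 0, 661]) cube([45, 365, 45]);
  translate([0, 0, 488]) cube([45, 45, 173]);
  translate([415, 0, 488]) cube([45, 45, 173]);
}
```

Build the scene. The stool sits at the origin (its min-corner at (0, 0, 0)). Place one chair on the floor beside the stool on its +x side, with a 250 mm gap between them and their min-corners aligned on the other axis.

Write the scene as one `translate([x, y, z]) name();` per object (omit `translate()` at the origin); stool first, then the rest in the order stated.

stool();
translate([519, 0, 0]) chair();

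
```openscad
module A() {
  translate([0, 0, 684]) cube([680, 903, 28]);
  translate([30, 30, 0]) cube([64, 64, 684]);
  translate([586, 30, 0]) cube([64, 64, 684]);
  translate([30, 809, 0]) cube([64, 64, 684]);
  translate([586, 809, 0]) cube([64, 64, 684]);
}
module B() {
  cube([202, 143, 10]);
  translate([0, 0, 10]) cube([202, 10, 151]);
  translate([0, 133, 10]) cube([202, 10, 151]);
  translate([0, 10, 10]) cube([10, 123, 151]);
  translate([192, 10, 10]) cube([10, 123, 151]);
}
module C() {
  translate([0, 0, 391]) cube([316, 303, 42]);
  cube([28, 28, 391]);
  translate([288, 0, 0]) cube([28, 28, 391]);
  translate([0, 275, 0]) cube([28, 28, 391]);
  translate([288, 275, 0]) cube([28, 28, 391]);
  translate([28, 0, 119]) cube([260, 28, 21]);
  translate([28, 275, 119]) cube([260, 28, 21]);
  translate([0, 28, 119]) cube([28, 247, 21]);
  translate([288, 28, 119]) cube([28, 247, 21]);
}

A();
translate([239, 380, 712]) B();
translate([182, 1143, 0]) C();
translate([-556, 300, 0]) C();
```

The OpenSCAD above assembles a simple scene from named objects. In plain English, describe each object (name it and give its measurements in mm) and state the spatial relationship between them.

A is a table with a 680×903 mm rectangular top, 28 mm thick, top surface at z = 712 mm, supported by four 64×64 mm square legs, each inset 30 mm from the nearest pair of top edges, running from the floor.

B is an open storage box with external size 202×143×161 mm and wall thickness 10 mm (the base is also 10 mm thick). The base covers the whole footprint; the four walls stand on the base, with the y-facing walls full-width and the x-facing walls fitting between their inner faces.

C is a four-legged stool. The seat is 316×303 mm, 42 mm thick, top at z = 433 mm. It stands on four square legs, each 28×28 mm in cross-section, from z = 0 to the seat underside, each flush with a corner of the seat. Four stretchers, 28 mm wide and 21 mm tall, connect adjacent legs with their undersides at z = 119 mm, each running between the inner faces of the legs it joins and aligned with the legs' outer faces on the other axis.

The open box is on top of the table, centred. Two stools sit around the table at the +y, −x sides.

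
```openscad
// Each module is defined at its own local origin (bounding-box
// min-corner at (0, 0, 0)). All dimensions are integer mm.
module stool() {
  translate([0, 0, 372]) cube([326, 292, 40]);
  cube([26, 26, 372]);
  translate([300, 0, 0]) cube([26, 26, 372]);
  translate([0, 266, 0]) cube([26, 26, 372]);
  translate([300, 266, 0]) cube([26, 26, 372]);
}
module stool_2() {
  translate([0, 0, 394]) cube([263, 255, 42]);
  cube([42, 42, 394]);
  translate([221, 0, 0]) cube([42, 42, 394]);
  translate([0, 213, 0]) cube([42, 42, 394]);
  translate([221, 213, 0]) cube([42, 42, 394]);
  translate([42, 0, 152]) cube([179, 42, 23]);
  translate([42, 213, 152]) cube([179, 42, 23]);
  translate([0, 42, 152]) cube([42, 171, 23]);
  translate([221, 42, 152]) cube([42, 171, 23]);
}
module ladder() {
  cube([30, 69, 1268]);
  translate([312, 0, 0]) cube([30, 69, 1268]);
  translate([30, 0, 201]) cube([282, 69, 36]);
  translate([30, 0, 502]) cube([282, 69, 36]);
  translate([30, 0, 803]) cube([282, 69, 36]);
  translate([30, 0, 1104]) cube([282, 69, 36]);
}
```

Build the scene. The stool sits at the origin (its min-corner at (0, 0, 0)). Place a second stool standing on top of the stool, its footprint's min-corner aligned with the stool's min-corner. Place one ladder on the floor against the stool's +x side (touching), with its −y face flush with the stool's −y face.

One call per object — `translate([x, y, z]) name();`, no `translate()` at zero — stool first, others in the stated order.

stool();
translate([0, 0, 412]) stool_2();
translate([326, 0, 0]) ladder();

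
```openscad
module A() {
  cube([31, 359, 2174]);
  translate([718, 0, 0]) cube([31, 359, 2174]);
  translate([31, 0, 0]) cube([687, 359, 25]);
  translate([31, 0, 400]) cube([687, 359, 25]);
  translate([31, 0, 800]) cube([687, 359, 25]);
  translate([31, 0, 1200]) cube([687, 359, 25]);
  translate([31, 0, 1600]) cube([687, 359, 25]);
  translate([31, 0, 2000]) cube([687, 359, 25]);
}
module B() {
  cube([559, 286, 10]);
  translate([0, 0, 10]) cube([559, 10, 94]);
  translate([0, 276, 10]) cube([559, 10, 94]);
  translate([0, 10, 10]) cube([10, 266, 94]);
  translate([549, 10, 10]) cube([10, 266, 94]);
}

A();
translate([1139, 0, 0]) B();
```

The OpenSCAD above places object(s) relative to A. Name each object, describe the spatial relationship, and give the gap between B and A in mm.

The open box's nearest face is 390 mm from the bookshelf's +x face.

A is a bookshelf. B is an open box. The open box is on the floor beside the bookshelf on its +x side. The gap between the open box and the bookshelf is 390 mm.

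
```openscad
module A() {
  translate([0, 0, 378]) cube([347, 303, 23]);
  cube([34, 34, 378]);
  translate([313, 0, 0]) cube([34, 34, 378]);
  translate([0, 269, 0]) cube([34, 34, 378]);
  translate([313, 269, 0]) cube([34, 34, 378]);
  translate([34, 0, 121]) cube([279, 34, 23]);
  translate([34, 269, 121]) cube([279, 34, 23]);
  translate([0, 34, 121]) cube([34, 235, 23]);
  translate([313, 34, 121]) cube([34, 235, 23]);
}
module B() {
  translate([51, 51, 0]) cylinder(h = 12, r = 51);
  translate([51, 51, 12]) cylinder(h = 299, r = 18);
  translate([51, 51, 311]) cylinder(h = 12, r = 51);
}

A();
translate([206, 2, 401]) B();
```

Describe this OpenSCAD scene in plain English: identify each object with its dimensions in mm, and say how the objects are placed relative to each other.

A is a simple wooden stool: a rectangular seat 347 mm (x) by 303 mm (y), 23 mm thick, top face at z = 401 mm, on four square legs, each 34×34 mm in cross-section. The legs rest on z = 0, each flush with a corner of the seat. Four stretchers, 34 mm wide and 23 mm tall, connect adjacent legs with their undersides at z = 121 mm, each running between the inner faces of the legs it joins and aligned with the legs' outer faces on the other axis.

B is a spool: two coaxial disc flanges of radius 51 mm and thickness 12 mm, joined by a core cylinder of radius 18 mm and height 299 mm. The lower flange rests on z = 0 and the three cylinders share a vertical axis.

The spool is on top of the stool.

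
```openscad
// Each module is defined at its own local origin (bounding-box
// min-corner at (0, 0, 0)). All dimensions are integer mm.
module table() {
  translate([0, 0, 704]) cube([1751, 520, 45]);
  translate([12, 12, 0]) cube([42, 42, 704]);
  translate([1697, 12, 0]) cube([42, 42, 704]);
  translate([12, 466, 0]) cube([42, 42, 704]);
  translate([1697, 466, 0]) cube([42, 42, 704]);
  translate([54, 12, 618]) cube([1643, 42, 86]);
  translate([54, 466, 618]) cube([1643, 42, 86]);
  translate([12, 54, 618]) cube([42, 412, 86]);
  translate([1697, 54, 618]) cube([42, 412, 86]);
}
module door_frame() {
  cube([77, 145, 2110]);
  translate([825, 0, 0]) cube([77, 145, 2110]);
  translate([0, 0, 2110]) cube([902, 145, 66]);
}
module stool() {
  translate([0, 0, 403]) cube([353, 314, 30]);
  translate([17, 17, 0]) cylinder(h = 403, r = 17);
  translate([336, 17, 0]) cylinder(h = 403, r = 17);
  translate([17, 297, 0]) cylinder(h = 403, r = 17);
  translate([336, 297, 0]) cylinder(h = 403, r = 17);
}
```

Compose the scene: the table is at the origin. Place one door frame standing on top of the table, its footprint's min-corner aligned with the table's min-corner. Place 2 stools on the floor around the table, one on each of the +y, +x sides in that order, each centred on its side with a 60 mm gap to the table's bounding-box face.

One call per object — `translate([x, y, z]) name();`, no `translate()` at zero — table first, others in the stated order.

table();
translate([0, 0, 749]) door_frame();
translate([699, 580, 0]) stool();
translate([1811, 103, 0]) stool();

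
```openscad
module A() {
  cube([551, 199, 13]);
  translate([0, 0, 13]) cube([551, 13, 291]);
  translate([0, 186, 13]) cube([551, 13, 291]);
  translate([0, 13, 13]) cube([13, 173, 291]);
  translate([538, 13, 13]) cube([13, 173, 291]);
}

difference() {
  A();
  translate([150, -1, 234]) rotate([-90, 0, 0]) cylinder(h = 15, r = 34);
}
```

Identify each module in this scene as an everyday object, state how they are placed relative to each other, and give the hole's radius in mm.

The subtracted cylinder has r = 34 mm.

A is an open box. The open box has a circular hole through its front wall. The hole's radius is 34 mm.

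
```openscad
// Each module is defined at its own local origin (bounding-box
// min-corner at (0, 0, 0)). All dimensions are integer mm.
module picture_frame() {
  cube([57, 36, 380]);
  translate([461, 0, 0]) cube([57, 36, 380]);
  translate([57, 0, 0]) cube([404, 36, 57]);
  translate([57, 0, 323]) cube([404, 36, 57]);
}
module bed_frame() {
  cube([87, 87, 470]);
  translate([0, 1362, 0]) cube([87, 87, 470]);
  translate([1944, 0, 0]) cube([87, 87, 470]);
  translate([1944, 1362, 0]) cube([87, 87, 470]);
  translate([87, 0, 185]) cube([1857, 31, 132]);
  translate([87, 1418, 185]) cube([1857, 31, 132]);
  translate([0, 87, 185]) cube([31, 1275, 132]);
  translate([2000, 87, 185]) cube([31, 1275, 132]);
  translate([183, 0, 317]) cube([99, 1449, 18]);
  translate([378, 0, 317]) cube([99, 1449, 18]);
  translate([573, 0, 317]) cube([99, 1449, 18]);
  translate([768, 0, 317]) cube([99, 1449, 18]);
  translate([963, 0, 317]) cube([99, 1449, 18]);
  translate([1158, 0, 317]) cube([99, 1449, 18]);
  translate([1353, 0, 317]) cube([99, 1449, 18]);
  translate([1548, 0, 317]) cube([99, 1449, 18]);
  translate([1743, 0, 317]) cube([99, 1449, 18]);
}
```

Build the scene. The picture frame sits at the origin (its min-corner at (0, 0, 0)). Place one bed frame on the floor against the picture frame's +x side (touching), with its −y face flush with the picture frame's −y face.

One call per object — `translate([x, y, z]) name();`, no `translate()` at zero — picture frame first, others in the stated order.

picture_frame();
translate([518, 0, 0]) bed_frame();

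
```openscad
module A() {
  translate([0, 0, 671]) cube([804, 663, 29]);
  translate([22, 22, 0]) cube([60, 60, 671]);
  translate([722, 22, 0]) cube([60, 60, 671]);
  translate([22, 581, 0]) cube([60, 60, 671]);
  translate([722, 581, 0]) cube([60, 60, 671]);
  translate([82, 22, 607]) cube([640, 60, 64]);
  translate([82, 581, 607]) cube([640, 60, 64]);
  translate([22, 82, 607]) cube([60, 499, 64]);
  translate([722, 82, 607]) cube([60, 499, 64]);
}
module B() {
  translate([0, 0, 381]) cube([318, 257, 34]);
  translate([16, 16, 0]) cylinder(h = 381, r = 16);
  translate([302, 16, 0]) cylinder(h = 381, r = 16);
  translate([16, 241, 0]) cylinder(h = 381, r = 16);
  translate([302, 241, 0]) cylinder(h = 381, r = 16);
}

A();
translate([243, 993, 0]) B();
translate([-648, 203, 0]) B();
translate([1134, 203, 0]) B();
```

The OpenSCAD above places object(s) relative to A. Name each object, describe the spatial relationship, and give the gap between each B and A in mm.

A is a table. B is a stool. Three stools sit around the table at the +y, −x, +x sides. The gap between each stool and the table is 330 mm.

Each stool's nearest face is 330 mm from the table's bounding box.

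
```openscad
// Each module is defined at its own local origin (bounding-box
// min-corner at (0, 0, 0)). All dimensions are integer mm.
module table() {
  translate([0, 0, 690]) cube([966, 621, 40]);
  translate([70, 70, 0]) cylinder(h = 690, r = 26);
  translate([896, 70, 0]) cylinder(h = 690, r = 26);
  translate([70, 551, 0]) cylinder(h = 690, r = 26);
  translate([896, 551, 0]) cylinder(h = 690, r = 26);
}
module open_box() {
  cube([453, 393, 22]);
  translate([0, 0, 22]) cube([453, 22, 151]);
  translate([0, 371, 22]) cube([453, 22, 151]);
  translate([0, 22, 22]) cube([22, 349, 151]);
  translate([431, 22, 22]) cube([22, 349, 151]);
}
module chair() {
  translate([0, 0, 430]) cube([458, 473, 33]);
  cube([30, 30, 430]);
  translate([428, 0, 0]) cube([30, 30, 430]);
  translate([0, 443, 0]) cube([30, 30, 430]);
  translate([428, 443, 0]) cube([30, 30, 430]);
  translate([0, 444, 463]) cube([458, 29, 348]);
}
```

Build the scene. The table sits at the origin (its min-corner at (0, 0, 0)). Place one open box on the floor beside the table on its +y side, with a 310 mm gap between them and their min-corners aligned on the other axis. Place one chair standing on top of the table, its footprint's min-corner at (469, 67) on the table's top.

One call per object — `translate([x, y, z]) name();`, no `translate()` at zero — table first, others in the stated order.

table();
translate([0, 931, 0]) open_box();
translate([469, 67, 730]) chair();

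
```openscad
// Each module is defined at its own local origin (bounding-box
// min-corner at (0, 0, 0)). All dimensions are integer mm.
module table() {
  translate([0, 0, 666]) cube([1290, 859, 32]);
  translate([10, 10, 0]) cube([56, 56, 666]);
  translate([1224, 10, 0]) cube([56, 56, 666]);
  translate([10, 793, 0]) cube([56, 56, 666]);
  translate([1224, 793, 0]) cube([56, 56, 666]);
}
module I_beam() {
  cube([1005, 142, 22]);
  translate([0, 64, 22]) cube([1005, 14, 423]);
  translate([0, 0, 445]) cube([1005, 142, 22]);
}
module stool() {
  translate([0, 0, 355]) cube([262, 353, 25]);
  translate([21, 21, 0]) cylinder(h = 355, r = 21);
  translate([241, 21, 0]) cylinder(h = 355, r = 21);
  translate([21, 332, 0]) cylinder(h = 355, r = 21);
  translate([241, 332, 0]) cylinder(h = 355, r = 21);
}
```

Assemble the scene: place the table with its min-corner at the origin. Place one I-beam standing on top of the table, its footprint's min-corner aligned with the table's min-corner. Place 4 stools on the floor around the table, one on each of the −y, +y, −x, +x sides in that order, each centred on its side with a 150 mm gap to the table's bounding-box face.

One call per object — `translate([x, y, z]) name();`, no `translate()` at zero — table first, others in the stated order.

table();
translate([0, 0, 698]) I_beam();
translate([514, -503, 0]) stool();
translate([514, 1009, 0]) stool();
translate([-412, 253, 0]) stool();
translate([1440, 253, 0]) stool();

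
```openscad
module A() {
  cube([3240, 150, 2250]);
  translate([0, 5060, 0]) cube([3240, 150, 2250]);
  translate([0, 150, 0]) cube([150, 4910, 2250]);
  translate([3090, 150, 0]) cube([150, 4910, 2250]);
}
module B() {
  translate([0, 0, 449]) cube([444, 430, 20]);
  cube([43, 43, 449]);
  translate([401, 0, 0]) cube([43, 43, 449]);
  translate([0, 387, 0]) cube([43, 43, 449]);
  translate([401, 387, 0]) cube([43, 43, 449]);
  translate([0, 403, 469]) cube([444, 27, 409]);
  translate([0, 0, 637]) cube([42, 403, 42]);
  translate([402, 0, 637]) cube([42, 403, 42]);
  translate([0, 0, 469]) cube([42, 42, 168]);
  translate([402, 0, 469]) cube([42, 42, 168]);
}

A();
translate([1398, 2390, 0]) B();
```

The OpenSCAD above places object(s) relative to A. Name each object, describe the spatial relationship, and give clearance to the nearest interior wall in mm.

Clearances: x = 1248, y = 2240; minimum 1248 mm.

A is a house frame. B is a chair. The chair sits inside the house frame, centred. The clearance to the nearest interior wall is 1248 mm.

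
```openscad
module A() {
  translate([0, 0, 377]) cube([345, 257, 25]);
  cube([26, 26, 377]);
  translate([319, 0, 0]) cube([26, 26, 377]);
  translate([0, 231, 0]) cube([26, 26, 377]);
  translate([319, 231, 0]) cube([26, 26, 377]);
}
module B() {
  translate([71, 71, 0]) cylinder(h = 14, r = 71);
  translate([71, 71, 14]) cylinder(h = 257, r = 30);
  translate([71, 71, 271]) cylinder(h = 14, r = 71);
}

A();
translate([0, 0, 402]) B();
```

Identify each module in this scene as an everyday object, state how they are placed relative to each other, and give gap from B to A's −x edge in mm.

The spool's min-x is at 0; the stool's min-x is 0; gap = 0 mm.

A is a stool. B is a spool. The spool is on top of the stool. The gap from the spool to the stool's −x edge is 0 mm.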